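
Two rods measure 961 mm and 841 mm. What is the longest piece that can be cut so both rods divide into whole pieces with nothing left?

961 = 31²
841 = 29²
Common: 1 = 1

1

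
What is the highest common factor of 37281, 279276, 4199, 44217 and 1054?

37281 = 3 · 17² · 43; 279276 = 2² · 3 · 17 · 37²; 4199 = 13 · 17 · 19; 44217 = 3² · 17³; 1054 = 2 · 17 · 31
gcd takes min exponent of each prime: 17 = 17

17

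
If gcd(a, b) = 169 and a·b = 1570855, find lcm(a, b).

9295

For any two positive integers, gcd × lcm equals their product. Hence lcm = 1570855 / 169 = 9295.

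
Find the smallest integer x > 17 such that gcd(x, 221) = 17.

34

221 = 17·13. Any x with gcd(x, 221) = 17 is a multiple of 17, say 17s, with s coprime to 13.
Need s > 17/17, so s ≥ 2. First s ≥ 2 with gcd(s, 13) = 1 is s = 2. Thus x = 17·2 = 34.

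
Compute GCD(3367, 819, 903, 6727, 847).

3367 = 7 · 13 · 37; 819 = 3² · 7 · 13; 903 = 3 · 7 · 43; 6727 = 7 · 31²; 847 = 7 · 11²
gcd takes min exponent of each prime: 7 = 7

7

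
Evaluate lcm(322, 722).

gcd first: 722 = 2·322 + 78; 322 = 4·78 + 10; 78 = 7·10 + 8; 10 = 1·8 + 2; 8 = 4·2 + 0 → gcd = 2
lcm = 322·722/gcd = 232484/2 = 116242

116242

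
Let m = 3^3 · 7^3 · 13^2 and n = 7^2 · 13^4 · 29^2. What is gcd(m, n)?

min exponent per shared prime: 7^2 · 13^2 = 8281

8281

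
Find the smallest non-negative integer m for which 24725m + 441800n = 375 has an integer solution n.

Reduce mod 441800: 24725m ≡ 375 (mod 441800). With g = gcd(24725, 441800) = 25 dividing 375, divide through: 989m ≡ 15 (mod 17672).
Since gcd(989, 17672) = 1, m ≡ 15·(989)⁻¹ ≡ 15635 (mod 17672). Smallest non-negative: 15635.

15635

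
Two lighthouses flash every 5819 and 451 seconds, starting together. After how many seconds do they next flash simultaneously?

238579

5819 = 11 · 23²; 451 = 11 · 41
max exponents: 11 · 23² · 41 = 238579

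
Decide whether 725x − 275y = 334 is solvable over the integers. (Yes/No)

No

By Bézout, 725x − 275y = 334 has integer solutions iff gcd(725, 275) | 334.
Euclid: 725 = 2·275 + 175; 275 = 1·175 + 100; 175 = 1·100 + 75; 100 = 1·75 + 25; 75 = 3·25 + 0. gcd = 25; 334 mod 25 = 9. No.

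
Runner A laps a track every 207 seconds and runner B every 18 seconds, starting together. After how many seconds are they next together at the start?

414

gcd first: 207 = 11·18 + 9; 18 = 2·9 + 0 → gcd = 9
lcm = 207·18/gcd = 3726/9 = 414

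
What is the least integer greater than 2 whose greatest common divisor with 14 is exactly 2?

4

Multiples of 2 above 2: 2·2, 2·3, … . Need the cofactor coprime to 14/2 = 7.
Checking s = 2, 3, … the first with gcd(s, 7) = 1 is s = 2, giving 4.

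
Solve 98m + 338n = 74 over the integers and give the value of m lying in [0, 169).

18

Euclid: 338 = 3·98 + 44; 98 = 2·44 + 10; 44 = 4·10 + 4; 10 = 2·4 + 2; 4 = 2·2 + 0 → gcd = 2; 74 = 2·37.
Back-substitution yields 98·(69) + 338·(-20) = 2, so one solution is m = 69·37 = 2553, n = -20·37 = -740.
Solutions in m differ by 338/2 = 169; the one in [0, 169) is 2553 mod 169 = 18.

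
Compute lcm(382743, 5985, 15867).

382743 = 3² · 23 · 43²; 5985 = 3² · 5 · 7 · 19; 15867 = 3² · 41 · 43
lcm takes max exponent of each prime: 3² · 5 · 7 · 19 · 23 · 41 · 43² = 10435487895

10435487895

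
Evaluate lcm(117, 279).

gcd first: 279 = 2·117 + 45; 117 = 2·45 + 27; 45 = 1·27 + 18; 27 = 1·18 + 9; 18 = 2·9 + 0 → gcd = 9
lcm = 117·279/gcd = 32643/9 = 3627

3627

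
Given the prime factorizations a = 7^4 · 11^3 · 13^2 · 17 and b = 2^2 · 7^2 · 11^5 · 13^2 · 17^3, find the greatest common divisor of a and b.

min exponent per shared prime: 7^2 · 11^3 · 13^2 · 17 = 187374187

187374187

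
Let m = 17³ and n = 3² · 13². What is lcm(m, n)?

max exponent per prime: 3² · 13² · 17³ = 7472673

7472673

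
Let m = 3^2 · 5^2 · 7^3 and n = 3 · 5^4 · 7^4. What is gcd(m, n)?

25725

min exponent per shared prime: 3 · 5^2 · 7^3 = 25725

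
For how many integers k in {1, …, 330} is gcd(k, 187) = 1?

187 = 11·17. Inclusion–exclusion on these primes:
330 − ⌊330/11⌋ − ⌊330/17⌋ + ⌊330/187⌋ = 282

282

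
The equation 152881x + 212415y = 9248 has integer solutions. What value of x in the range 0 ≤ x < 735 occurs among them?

Reduce mod 212415: 152881x ≡ 9248 (mod 212415). With g = gcd(152881, 212415) = 289 dividing 9248, divide through: 529x ≡ 32 (mod 735).
Since gcd(529, 735) = 1, x ≡ 32·(529)⁻¹ ≡ 428 (mod 735). Smallest non-negative: 428.

428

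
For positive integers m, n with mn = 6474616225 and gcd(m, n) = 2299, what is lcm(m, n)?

2816275

For any two positive integers, gcd × lcm equals their product. Hence lcm = 6474616225 / 2299 = 2816275.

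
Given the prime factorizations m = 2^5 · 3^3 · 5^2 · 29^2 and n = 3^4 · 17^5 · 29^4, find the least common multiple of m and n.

max exponent per prime: 2^5 · 3^4 · 5^2 · 17^5 · 29^4 = 65074614547341600

65074614547341600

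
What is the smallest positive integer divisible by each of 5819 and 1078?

gcd first: 5819 = 5·1078 + 429; 1078 = 2·429 + 220; 429 = 1·220 + 209; 220 = 1·209 + 11; 209 = 19·11 + 0 → gcd = 11
lcm = 5819·1078/gcd = 6272882/11 = 570262

570262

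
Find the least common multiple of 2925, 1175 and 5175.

2925 = 3² · 5² · 13; 1175 = 5² · 47; 5175 = 3² · 5² · 23
lcm takes max exponent of each prime: 3² · 5² · 13 · 23 · 47 = 3161925

3161925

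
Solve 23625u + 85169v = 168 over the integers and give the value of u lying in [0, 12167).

gcd(23625, 85169) = 7 (Euclid: 85169 = 3·23625 + 14294; 23625 = 1·14294 + 9331; 14294 = 1·9331 + 4963; 9331 = 1·4963 + 4368; 4963 = 1·4368 + 595; 4368 = 7·595 + 203; 595 = 2·203 + 189; 203 = 1·189 + 14; 189 = 13·14 + 7; 14 = 2·7 + 0), and 7 | 168.
Extended Euclid: 23625·(-5869) + 85169·(1628) = 7. Scale by 24: u₀ = -140856.
General solution u = u₀ + 12167t; reducing mod 12167 gives u = 5148 (and v = -1428).

5148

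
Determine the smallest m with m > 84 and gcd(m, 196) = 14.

126

gcd(m, 196) = 14 forces 14 | m; write m = 14s. Then gcd(14s, 14·14) = 14·gcd(s, 14), so need gcd(s, 14) = 1.
14s > 84 gives s ≥ 7. The least s ≥ 7 coprime to 14 is 9, so m = 14·9 = 126.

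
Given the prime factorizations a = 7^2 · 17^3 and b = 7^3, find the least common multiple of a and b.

max exponent per prime: 7^3 · 17^3 = 1685159

1685159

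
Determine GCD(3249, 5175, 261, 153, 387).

9

gcd(3249, 5175): 5175 = 1·3249 + 1926; 3249 = 1·1926 + 1323; 1926 = 1·1323 + 603; 1323 = 2·603 + 117; 603 = 5·117 + 18; 117 = 6·18 + 9; 18 = 2·9 + 0 → 9
gcd(9, 261): 261 = 29·9 + 0 → 9
gcd(9, 153): 153 = 17·9 + 0 → 9
gcd(9, 387): 387 = 43·9 + 0 → 9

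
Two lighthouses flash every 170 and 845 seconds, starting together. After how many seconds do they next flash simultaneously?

gcd first: 845 = 4·170 + 165; 170 = 1·165 + 5; 165 = 33·5 + 0 → gcd = 5
lcm = 170·845/gcd = 143650/5 = 28730

28730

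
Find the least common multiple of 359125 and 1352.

359125 = 5³ · 13² · 17; 1352 = 2³ · 13²
max exponents: 2³ · 5³ · 13² · 17 = 2873000

2873000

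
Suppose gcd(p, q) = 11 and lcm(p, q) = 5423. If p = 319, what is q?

187

Using pq = gcd(p,q)·lcm(p,q) = 11·5423 = 59653, we get q = 59653/319 = 187.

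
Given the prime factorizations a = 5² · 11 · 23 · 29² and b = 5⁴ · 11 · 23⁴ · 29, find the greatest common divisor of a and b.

183425

min exponent per shared prime: 5² · 11 · 23 · 29 = 183425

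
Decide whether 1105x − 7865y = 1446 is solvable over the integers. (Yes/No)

By Bézout, 1105x − 7865y = 1446 has integer solutions iff gcd(1105, 7865) | 1446.
Euclid: 7865 = 7·1105 + 130; 1105 = 8·130 + 65; 130 = 2·65 + 0. gcd = 65; 1446 mod 65 = 16. No.

No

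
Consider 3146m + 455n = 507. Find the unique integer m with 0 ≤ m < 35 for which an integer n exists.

22

Euclid: 3146 = 6·455 + 416; 455 = 1·416 + 39; 416 = 10·39 + 26; 39 = 1·26 + 13; 26 = 2·13 + 0 → gcd = 13; 507 = 13·39.
Back-substitution yields 3146·(-12) + 455·(83) = 13, so one solution is m = -12·39 = -468, n = 83·39 = 3237.
Solutions in m differ by 455/13 = 35; the one in [0, 35) is -468 mod 35 = 22.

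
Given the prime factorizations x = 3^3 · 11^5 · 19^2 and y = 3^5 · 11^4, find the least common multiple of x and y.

14127876873

max exponent per prime: 3^5 · 11^5 · 19^2 = 14127876873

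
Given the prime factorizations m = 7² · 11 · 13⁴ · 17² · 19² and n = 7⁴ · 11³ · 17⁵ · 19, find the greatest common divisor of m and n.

min exponent per shared prime: 7² · 11 · 17² · 19 = 2959649

2959649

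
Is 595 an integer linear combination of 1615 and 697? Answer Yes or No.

gcd(1615, 697): 1615 = 2·697 + 221; 697 = 3·221 + 34; 221 = 6·34 + 17; 34 = 2·17 + 0 → 17
17 divides 595, so a solution exists.

Yes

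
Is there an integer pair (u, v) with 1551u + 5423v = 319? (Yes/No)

Yes

gcd(1551, 5423): 5423 = 3·1551 + 770; 1551 = 2·770 + 11; 770 = 70·11 + 0 → 11
11 divides 319, so a solution exists.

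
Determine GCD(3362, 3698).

3362 = 2 · 41²
3698 = 2 · 43²
Common: 2 = 2

2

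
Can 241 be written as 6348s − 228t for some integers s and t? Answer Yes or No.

No

gcd(6348, 228): 6348 = 27·228 + 192; 228 = 1·192 + 36; 192 = 5·36 + 12; 36 = 3·12 + 0 → 12
12 does not divide 241, so a solution does not exist.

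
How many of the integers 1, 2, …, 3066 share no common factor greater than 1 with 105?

1401

105 = 3·5·7. Inclusion–exclusion on these primes:
3066 − ⌊3066/3⌋ − ⌊3066/5⌋ − ⌊3066/7⌋ + ⌊3066/15⌋ + ⌊3066/21⌋ + ⌊3066/35⌋ − ⌊3066/105⌋ = 1401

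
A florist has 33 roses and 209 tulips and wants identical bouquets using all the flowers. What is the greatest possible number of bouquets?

33 = 3 · 11
209 = 11 · 19
Common: 11 = 11

11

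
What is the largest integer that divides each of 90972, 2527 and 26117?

7

90972 = 2² · 3² · 7 · 19²; 2527 = 7 · 19²; 26117 = 7² · 13 · 41
gcd takes min exponent of each prime: 7 = 7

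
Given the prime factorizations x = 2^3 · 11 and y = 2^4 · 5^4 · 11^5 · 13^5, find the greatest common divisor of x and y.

88

min exponent per shared prime: 2^3 · 11 = 88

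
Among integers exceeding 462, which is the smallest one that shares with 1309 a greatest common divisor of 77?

1309 = 77·17. Any a with gcd(a, 1309) = 77 is a multiple of 77, say 77s, with s coprime to 17.
Need s > 462/77, so s ≥ 7. First s ≥ 7 with gcd(s, 17) = 1 is s = 7. Thus a = 77·7 = 539.

539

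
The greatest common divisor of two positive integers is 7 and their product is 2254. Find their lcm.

322

gcd·lcm = product, so lcm = 2254/7 = 322.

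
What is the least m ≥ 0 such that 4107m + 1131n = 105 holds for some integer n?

233

gcd(4107, 1131) = 3 (Euclid: 4107 = 3·1131 + 714; 1131 = 1·714 + 417; 714 = 1·417 + 297; 417 = 1·297 + 120; 297 = 2·120 + 57; 120 = 2·57 + 6; 57 = 9·6 + 3; 6 = 2·3 + 0), and 3 | 105.
Extended Euclid: 4107·(179) + 1131·(-650) = 3. Scale by 35: m₀ = 6265.
General solution m = m₀ + 377t; reducing mod 377 gives m = 233 (and n = -846).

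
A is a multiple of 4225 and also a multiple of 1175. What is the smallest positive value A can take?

198575

4225 = 5² · 13²; 1175 = 5² · 47
max exponents: 5² · 13² · 47 = 198575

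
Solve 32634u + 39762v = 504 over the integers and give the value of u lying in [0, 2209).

Euclid: 39762 = 1·32634 + 7128; 32634 = 4·7128 + 4122; 7128 = 1·4122 + 3006; 4122 = 1·3006 + 1116; 3006 = 2·1116 + 774; 1116 = 1·774 + 342; 774 = 2·342 + 90; 342 = 3·90 + 72; 90 = 1·72 + 18; 72 = 4·18 + 0 → gcd = 18; 504 = 18·28.
Back-substitution yields 32634·(-463) + 39762·(380) = 18, so one solution is u = -463·28 = -12964, v = 380·28 = 10640.
Solutions in u differ by 39762/18 = 2209; the one in [0, 2209) is -12964 mod 2209 = 290.

290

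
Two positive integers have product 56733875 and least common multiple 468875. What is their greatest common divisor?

121

gcd·lcm = product, so gcd = 56733875/468875 = 121.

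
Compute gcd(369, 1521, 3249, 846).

gcd(369, 1521): 1521 = 4·369 + 45; 369 = 8·45 + 9; 45 = 5·9 + 0 → 9
gcd(9, 3249): 3249 = 361·9 + 0 → 9
gcd(9, 846): 846 = 94·9 + 0 → 9

9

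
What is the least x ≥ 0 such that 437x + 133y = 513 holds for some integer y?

Euclid: 437 = 3·133 + 38; 133 = 3·38 + 19; 38 = 2·19 + 0 → gcd = 19; 513 = 19·27.
Back-substitution yields 437·(-3) + 133·(10) = 19, so one solution is x = -3·27 = -81, y = 10·27 = 270.
Solutions in x differ by 133/19 = 7; the one in [0, 7) is -81 mod 7 = 3.

3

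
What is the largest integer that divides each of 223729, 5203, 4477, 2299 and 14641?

223729 = 11² · 43²; 5203 = 11² · 43; 4477 = 11² · 37; 2299 = 11² · 19; 14641 = 11⁴
gcd takes min exponent of each prime: 11² = 121

121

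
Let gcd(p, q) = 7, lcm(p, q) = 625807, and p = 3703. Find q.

Using pq = gcd(p,q)·lcm(p,q) = 7·625807 = 4380649, we get q = 4380649/3703 = 1183.

1183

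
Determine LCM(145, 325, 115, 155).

6720025

145 = 5 · 29; 325 = 5² · 13; 115 = 5 · 23; 155 = 5 · 31
lcm takes max exponent of each prime: 5² · 13 · 23 · 29 · 31 = 6720025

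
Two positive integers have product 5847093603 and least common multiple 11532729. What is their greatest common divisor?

From gcd × lcm = pq: gcd = 5847093603 / 11532729 = 507.

507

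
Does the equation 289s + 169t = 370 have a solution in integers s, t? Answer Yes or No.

Yes

By Bézout, 289s + 169t = 370 has integer solutions iff gcd(289, 169) | 370.
Euclid: 289 = 1·169 + 120; 169 = 1·120 + 49; 120 = 2·49 + 22; 49 = 2·22 + 5; 22 = 4·5 + 2; 5 = 2·2 + 1; 2 = 2·1 + 0. gcd = 1; 370 mod 1 = 0. Yes.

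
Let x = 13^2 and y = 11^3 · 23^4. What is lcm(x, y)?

max exponent per prime: 11^3 · 13^2 · 23^4 = 62947154699

62947154699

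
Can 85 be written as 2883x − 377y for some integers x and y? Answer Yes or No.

Yes

gcd(2883, 377): 2883 = 7·377 + 244; 377 = 1·244 + 133; 244 = 1·133 + 111; 133 = 1·111 + 22; 111 = 5·22 + 1; 22 = 22·1 + 0 → 1
1 divides 85, so a solution exists.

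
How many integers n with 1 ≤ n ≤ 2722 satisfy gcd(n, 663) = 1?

663 = 3·13·17. Inclusion–exclusion on these primes:
2722 − ⌊2722/3⌋ − ⌊2722/13⌋ − ⌊2722/17⌋ + ⌊2722/39⌋ + ⌊2722/51⌋ + ⌊2722/221⌋ − ⌊2722/663⌋ = 1576

1576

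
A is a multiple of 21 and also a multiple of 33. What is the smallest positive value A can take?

21 = 3 · 7; 33 = 3 · 11
max exponents: 3 · 7 · 11 = 231

231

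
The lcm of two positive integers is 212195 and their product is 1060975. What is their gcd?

5

gcd·lcm = product, so gcd = 1060975/212195 = 5.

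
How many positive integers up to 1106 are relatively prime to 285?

559

Prime factors of 285: 3, 5, 19. Count integers ≤ 1106 divisible by none of them.
By inclusion–exclusion: 1106 − ⌊1106/3⌋ − ⌊1106/5⌋ − ⌊1106/19⌋ + ⌊1106/15⌋ + ⌊1106/57⌋ + ⌊1106/95⌋ − ⌊1106/285⌋ = 559.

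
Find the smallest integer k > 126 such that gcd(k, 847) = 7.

Multiples of 7 above 126: 7·19, 7·20, … . Need the cofactor coprime to 847/7 = 121.
Checking s = 19, 20, … the first with gcd(s, 121) = 1 is s = 19, giving 133.

133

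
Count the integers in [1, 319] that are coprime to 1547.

238

1547 = 7·13·17. Inclusion–exclusion on these primes:
319 − ⌊319/7⌋ − ⌊319/13⌋ − ⌊319/17⌋ + ⌊319/91⌋ + ⌊319/119⌋ + ⌊319/221⌋ − ⌊319/1547⌋ = 238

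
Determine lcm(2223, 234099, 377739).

2223 = 3² · 13 · 19; 234099 = 3² · 19 · 37²; 377739 = 3² · 19 · 47²
lcm takes max exponent of each prime: 3² · 13 · 19 · 37² · 47² = 6722620983

6722620983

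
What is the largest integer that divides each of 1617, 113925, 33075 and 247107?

147

gcd(1617, 113925): 113925 = 70·1617 + 735; 1617 = 2·735 + 147; 735 = 5·147 + 0 → 147
gcd(147, 33075): 33075 = 225·147 + 0 → 147
gcd(147, 247107): 247107 = 1681·147 + 0 → 147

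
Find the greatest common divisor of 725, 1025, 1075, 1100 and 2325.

25

725 = 5² · 29; 1025 = 5² · 41; 1075 = 5² · 43; 1100 = 2² · 5² · 11; 2325 = 3 · 5² · 31
gcd takes min exponent of each prime: 5² = 25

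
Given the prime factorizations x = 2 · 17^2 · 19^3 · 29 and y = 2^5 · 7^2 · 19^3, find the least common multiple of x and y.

max exponent per prime: 2^5 · 7^2 · 17^2 · 19^3 · 29 = 90136917472

90136917472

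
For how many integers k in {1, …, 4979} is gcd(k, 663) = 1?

Prime factors of 663: 3, 13, 17. Count integers ≤ 4979 divisible by none of them.
By inclusion–exclusion: 4979 − ⌊4979/3⌋ − ⌊4979/13⌋ − ⌊4979/17⌋ + ⌊4979/39⌋ + ⌊4979/51⌋ + ⌊4979/221⌋ − ⌊4979/663⌋ = 2884.

2884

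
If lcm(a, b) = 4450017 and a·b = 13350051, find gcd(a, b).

3

gcd·lcm = product, so gcd = 13350051/4450017 = 3.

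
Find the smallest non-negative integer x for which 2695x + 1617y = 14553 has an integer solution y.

Euclid: 2695 = 1·1617 + 1078; 1617 = 1·1078 + 539; 1078 = 2·539 + 0 → gcd = 539; 14553 = 539·27.
Back-substitution yields 2695·(-1) + 1617·(2) = 539, so one solution is x = -1·27 = -27, y = 2·27 = 54.
Solutions in x differ by 1617/539 = 3; the one in [0, 3) is -27 mod 3 = 0.

0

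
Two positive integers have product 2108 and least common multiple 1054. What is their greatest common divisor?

gcd·lcm = product, so gcd = 2108/1054 = 2.

2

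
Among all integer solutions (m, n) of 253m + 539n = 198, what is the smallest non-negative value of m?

Euclid: 539 = 2·253 + 33; 253 = 7·33 + 22; 33 = 1·22 + 11; 22 = 2·11 + 0 → gcd = 11; 198 = 11·18.
Back-substitution yields 253·(-17) + 539·(8) = 11, so one solution is m = -17·18 = -306, n = 8·18 = 144.
Solutions in m differ by 539/11 = 49; the one in [0, 49) is -306 mod 49 = 37.

37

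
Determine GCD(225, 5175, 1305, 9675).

45

gcd(225, 5175): 5175 = 23·225 + 0 → 225
gcd(225, 1305): 1305 = 5·225 + 180; 225 = 1·180 + 45; 180 = 4·45 + 0 → 45
gcd(45, 9675): 9675 = 215·45 + 0 → 45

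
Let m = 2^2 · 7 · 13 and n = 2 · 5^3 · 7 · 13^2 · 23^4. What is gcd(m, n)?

min exponent per shared prime: 2 · 7 · 13 = 182

182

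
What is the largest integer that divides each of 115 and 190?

5

Euclid: 190 = 1·115 + 75; 115 = 1·75 + 40; 75 = 1·40 + 35; 40 = 1·35 + 5; 35 = 7·5 + 0. Last nonzero remainder: 5.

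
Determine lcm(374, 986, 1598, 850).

12744050

374 = 2 · 11 · 17; 986 = 2 · 17 · 29; 1598 = 2 · 17 · 47; 850 = 2 · 5² · 17
lcm takes max exponent of each prime: 2 · 5² · 11 · 17 · 29 · 47 = 12744050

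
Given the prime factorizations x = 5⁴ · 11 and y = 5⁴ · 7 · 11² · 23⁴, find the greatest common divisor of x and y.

6875

min exponent per shared prime: 5⁴ · 11 = 6875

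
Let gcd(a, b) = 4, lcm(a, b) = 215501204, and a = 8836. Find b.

97556

a·b = gcd·lcm = 4·215501204 = 862004816, so b = 862004816/8836 = 97556.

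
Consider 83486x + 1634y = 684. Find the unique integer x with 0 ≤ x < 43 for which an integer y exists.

gcd(83486, 1634) = 38 (Euclid: 83486 = 51·1634 + 152; 1634 = 10·152 + 114; 152 = 1·114 + 38; 114 = 3·38 + 0), and 38 | 684.
Extended Euclid: 83486·(11) + 1634·(-562) = 38. Scale by 18: x₀ = 198.
General solution x = x₀ + 43t; reducing mod 43 gives x = 26 (and y = -1328).

26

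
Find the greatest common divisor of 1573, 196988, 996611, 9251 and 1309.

11

1573 = 11² · 13; 196988 = 2² · 11³ · 37; 996611 = 7² · 11 · 43²; 9251 = 11 · 29²; 1309 = 7 · 11 · 17
gcd takes min exponent of each prime: 11 = 11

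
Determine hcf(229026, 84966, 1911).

147

gcd(229026, 84966): 229026 = 2·84966 + 59094; 84966 = 1·59094 + 25872; 59094 = 2·25872 + 7350; 25872 = 3·7350 + 3822; 7350 = 1·3822 + 3528; 3822 = 1·3528 + 294; 3528 = 12·294 + 0 → 294
gcd(294, 1911): 1911 = 6·294 + 147; 294 = 2·147 + 0 → 147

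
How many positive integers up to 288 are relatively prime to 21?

164

Prime factors of 21: 3, 7. Count integers ≤ 288 divisible by none of them.
By inclusion–exclusion: 288 − ⌊288/3⌋ − ⌊288/7⌋ + ⌊288/21⌋ = 164.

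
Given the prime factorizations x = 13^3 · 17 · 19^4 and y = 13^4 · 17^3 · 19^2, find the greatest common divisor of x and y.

min exponent per shared prime: 13^3 · 17 · 19^2 = 13482989

13482989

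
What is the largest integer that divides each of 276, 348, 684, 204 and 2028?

12

gcd(276, 348): 348 = 1·276 + 72; 276 = 3·72 + 60; 72 = 1·60 + 12; 60 = 5·12 + 0 → 12
gcd(12, 684): 684 = 57·12 + 0 → 12
gcd(12, 204): 204 = 17·12 + 0 → 12
gcd(12, 2028): 2028 = 169·12 + 0 → 12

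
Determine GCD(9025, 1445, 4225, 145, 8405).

5

gcd(9025, 1445): 9025 = 6·1445 + 355; 1445 = 4·355 + 25; 355 = 14·25 + 5; 25 = 5·5 + 0 → 5
gcd(5, 4225): 4225 = 845·5 + 0 → 5
gcd(5, 145): 145 = 29·5 + 0 → 5
gcd(5, 8405): 8405 = 1681·5 + 0 → 5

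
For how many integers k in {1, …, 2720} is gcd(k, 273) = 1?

1435

Prime factors of 273: 3, 7, 13. Count integers ≤ 2720 divisible by none of them.
By inclusion–exclusion: 2720 − ⌊2720/3⌋ − ⌊2720/7⌋ − ⌊2720/13⌋ + ⌊2720/21⌋ + ⌊2720/39⌋ + ⌊2720/91⌋ − ⌊2720/273⌋ = 1435.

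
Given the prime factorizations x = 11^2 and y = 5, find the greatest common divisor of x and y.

1

min exponent per shared prime: (none) = 1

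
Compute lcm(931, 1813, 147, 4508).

9507372

931 = 7² · 19; 1813 = 7² · 37; 147 = 3 · 7²; 4508 = 2² · 7² · 23
lcm takes max exponent of each prime: 2² · 3 · 7² · 19 · 23 · 37 = 9507372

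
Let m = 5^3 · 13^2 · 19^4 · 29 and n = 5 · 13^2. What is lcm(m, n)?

79837902625

max exponent per prime: 5^3 · 13^2 · 19^4 · 29 = 79837902625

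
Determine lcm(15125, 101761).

gcd first: 101761 = 6·15125 + 11011; 15125 = 1·11011 + 4114; 11011 = 2·4114 + 2783; 4114 = 1·2783 + 1331; 2783 = 2·1331 + 121; 1331 = 11·121 + 0 → gcd = 121
lcm = 15125·101761/gcd = 1539135125/121 = 12720125

12720125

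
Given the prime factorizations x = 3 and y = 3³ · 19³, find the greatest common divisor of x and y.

min exponent per shared prime: 3 = 3

3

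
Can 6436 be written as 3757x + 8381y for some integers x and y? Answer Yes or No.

No

By Bézout, 3757x + 8381y = 6436 has integer solutions iff gcd(3757, 8381) | 6436.
Euclid: 8381 = 2·3757 + 867; 3757 = 4·867 + 289; 867 = 3·289 + 0. gcd = 289; 6436 mod 289 = 78. No.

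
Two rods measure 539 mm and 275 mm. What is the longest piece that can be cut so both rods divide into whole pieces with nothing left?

Euclid: 539 = 1·275 + 264; 275 = 1·264 + 11; 264 = 24·11 + 0. Last nonzero remainder: 11.

11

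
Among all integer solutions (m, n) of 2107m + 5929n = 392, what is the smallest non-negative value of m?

Reduce mod 5929: 2107m ≡ 392 (mod 5929). With g = gcd(2107, 5929) = 49 dividing 392, divide through: 43m ≡ 8 (mod 121).
Since gcd(43, 121) = 1, m ≡ 8·(43)⁻¹ ≡ 3 (mod 121). Smallest non-negative: 3.

3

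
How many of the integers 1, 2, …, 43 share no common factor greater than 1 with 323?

Prime factors of 323: 17, 19. Count integers ≤ 43 divisible by none of them.
By inclusion–exclusion: 43 − ⌊43/17⌋ − ⌊43/19⌋ + ⌊43/323⌋ = 39.

39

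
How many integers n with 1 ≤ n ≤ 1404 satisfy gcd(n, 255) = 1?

Prime factors of 255: 3, 5, 17. Count integers ≤ 1404 divisible by none of them.
By inclusion–exclusion: 1404 − ⌊1404/3⌋ − ⌊1404/5⌋ − ⌊1404/17⌋ + ⌊1404/15⌋ + ⌊1404/51⌋ + ⌊1404/85⌋ − ⌊1404/255⌋ = 705.

705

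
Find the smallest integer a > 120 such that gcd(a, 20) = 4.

gcd(a, 20) = 4 forces 4 | a; write a = 4s. Then gcd(4s, 4·5) = 4·gcd(s, 5), so need gcd(s, 5) = 1.
4s > 120 gives s ≥ 31. The least s ≥ 31 coprime to 5 is 31, so a = 4·31 = 124.

124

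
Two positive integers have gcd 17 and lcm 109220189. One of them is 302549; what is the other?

6137

Using pq = gcd(p,q)·lcm(p,q) = 17·109220189 = 1856743213, we get q = 1856743213/302549 = 6137.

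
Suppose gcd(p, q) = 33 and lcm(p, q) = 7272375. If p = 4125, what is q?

Using pq = gcd(p,q)·lcm(p,q) = 33·7272375 = 239988375, we get q = 239988375/4125 = 58179.

58179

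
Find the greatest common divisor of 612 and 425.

612 = 2² · 3² · 17
425 = 5² · 17
Common: 17 = 17

17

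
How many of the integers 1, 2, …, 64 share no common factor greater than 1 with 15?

Prime factors of 15: 3, 5. Count integers ≤ 64 divisible by none of them.
By inclusion–exclusion: 64 − ⌊64/3⌋ − ⌊64/5⌋ + ⌊64/15⌋ = 35.

35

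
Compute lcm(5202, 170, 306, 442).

5202 = 2 · 3² · 17²; 170 = 2 · 5 · 17; 306 = 2 · 3² · 17; 442 = 2 · 13 · 17
lcm takes max exponent of each prime: 2 · 3² · 5 · 13 · 17² = 338130

338130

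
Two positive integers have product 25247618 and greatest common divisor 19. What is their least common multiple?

Since gcd(a,b)·lcm(a,b) = ab, lcm = 25247618/19 = 1328822.

1328822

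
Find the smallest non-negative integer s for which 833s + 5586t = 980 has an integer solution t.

28

Reduce mod 5586: 833s ≡ 980 (mod 5586). With g = gcd(833, 5586) = 49 dividing 980, divide through: 17s ≡ 20 (mod 114).
Since gcd(17, 114) = 1, s ≡ 20·(17)⁻¹ ≡ 28 (mod 114). Smallest non-negative: 28.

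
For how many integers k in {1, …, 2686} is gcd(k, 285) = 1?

1358

285 = 3·5·19. Inclusion–exclusion on these primes:
2686 − ⌊2686/3⌋ − ⌊2686/5⌋ − ⌊2686/19⌋ + ⌊2686/15⌋ + ⌊2686/57⌋ + ⌊2686/95⌋ − ⌊2686/285⌋ = 1358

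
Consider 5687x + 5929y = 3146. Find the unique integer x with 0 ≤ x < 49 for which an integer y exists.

36

Reduce mod 5929: 5687x ≡ 3146 (mod 5929). With g = gcd(5687, 5929) = 121 dividing 3146, divide through: 47x ≡ 26 (mod 49).
Since gcd(47, 49) = 1, x ≡ 26·(47)⁻¹ ≡ 36 (mod 49). Smallest non-negative: 36.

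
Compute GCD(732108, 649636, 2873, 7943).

169

732108 = 2² · 3 · 13² · 19²; 649636 = 2² · 13² · 31²; 2873 = 13² · 17; 7943 = 13² · 47
gcd takes min exponent of each prime: 13² = 169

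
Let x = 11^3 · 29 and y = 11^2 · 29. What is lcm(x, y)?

max exponent per prime: 11^3 · 29 = 38599

38599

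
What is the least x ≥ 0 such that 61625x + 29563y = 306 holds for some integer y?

Reduce mod 29563: 61625x ≡ 306 (mod 29563). With g = gcd(61625, 29563) = 17 dividing 306, divide through: 3625x ≡ 18 (mod 1739).
Since gcd(3625, 1739) = 1, x ≡ 18·(3625)⁻¹ ≡ 426 (mod 1739). Smallest non-negative: 426.

426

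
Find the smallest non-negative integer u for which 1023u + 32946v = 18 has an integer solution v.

Euclid: 32946 = 32·1023 + 210; 1023 = 4·210 + 183; 210 = 1·183 + 27; 183 = 6·27 + 21; 27 = 1·21 + 6; 21 = 3·6 + 3; 6 = 2·3 + 0 → gcd = 3; 18 = 3·6.
Back-substitution yields 1023·(4863) + 32946·(-151) = 3, so one solution is u = 4863·6 = 29178, v = -151·6 = -906.
Solutions in u differ by 32946/3 = 10982; the one in [0, 10982) is 29178 mod 10982 = 7214.

7214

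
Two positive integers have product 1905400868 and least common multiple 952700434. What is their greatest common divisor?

2

gcd·lcm = product, so gcd = 1905400868/952700434 = 2.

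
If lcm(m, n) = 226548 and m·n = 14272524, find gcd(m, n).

63

From gcd × lcm = mn: gcd = 14272524 / 226548 = 63.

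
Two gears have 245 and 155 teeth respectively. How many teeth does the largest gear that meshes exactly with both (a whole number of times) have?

Euclid: 245 = 1·155 + 90; 155 = 1·90 + 65; 90 = 1·65 + 25; 65 = 2·25 + 15; 25 = 1·15 + 10; 15 = 1·10 + 5; 10 = 2·5 + 0. Last nonzero remainder: 5.

5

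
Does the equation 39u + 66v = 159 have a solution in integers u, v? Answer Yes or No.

Yes

By Bézout, 39u + 66v = 159 has integer solutions iff gcd(39, 66) | 159.
Euclid: 66 = 1·39 + 27; 39 = 1·27 + 12; 27 = 2·12 + 3; 12 = 4·3 + 0. gcd = 3; 159 mod 3 = 0. Yes.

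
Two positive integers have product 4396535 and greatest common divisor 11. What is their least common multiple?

For any two positive integers, gcd × lcm equals their product. Hence lcm = 4396535 / 11 = 399685.

399685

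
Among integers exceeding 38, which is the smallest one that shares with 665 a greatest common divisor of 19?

Multiples of 19 above 38: 19·3, 19·4, … . Need the cofactor coprime to 665/19 = 35.
Checking s = 3, 4, … the first with gcd(s, 35) = 1 is s = 3, giving 57.

57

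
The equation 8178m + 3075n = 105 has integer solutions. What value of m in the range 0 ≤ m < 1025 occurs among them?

gcd(8178, 3075) = 3 (Euclid: 8178 = 2·3075 + 2028; 3075 = 1·2028 + 1047; 2028 = 1·1047 + 981; 1047 = 1·981 + 66; 981 = 14·66 + 57; 66 = 1·57 + 9; 57 = 6·9 + 3; 9 = 3·3 + 0), and 3 | 105.
Extended Euclid: 8178·(326) + 3075·(-867) = 3. Scale by 35: m₀ = 11410.
General solution m = m₀ + 1025t; reducing mod 1025 gives m = 135 (and n = -359).

135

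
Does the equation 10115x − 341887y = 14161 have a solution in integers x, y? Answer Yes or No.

Yes

By Bézout, 10115x − 341887y = 14161 has integer solutions iff gcd(10115, 341887) | 14161.
Euclid: 341887 = 33·10115 + 8092; 10115 = 1·8092 + 2023; 8092 = 4·2023 + 0. gcd = 2023; 14161 mod 2023 = 0. Yes.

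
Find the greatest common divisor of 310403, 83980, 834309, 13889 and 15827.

323

310403 = 17 · 19 · 31²; 83980 = 2² · 5 · 13 · 17 · 19; 834309 = 3² · 7 · 17 · 19 · 41; 13889 = 17 · 19 · 43; 15827 = 7² · 17 · 19
gcd takes min exponent of each prime: 17 · 19 = 323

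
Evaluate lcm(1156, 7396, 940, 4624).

1156 = 2² · 17²; 7396 = 2² · 43²; 940 = 2² · 5 · 47; 4624 = 2⁴ · 17²
lcm takes max exponent of each prime: 2⁴ · 5 · 17² · 43² · 47 = 2009197360

2009197360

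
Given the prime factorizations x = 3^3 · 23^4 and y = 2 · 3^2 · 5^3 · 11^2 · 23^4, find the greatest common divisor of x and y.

2518569

min exponent per shared prime: 3^2 · 23^4 = 2518569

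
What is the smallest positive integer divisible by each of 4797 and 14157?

580437

gcd first: 14157 = 2·4797 + 4563; 4797 = 1·4563 + 234; 4563 = 19·234 + 117; 234 = 2·117 + 0 → gcd = 117
lcm = 4797·14157/gcd = 67911129/117 = 580437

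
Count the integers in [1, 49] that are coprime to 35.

34

35 = 5·7. Inclusion–exclusion on these primes:
49 − ⌊49/5⌋ − ⌊49/7⌋ + ⌊49/35⌋ = 34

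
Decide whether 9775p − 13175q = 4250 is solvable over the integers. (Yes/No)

Yes

By Bézout, 9775p − 13175q = 4250 has integer solutions iff gcd(9775, 13175) | 4250.
Euclid: 13175 = 1·9775 + 3400; 9775 = 2·3400 + 2975; 3400 = 1·2975 + 425; 2975 = 7·425 + 0. gcd = 425; 4250 mod 425 = 0. Yes.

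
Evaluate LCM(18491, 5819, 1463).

lcm(18491, 5819) = 18491·5819/gcd = 107599129/11 = 9781739
lcm(9781739, 1463) = 9781739·1463/gcd = 14310684157/11 = 1300971287

1300971287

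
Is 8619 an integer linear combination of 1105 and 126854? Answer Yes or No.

Yes

gcd(1105, 126854): 126854 = 114·1105 + 884; 1105 = 1·884 + 221; 884 = 4·221 + 0 → 221
221 divides 8619, so a solution exists.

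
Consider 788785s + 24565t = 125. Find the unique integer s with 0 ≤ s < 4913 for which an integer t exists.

Euclid: 788785 = 32·24565 + 2705; 24565 = 9·2705 + 220; 2705 = 12·220 + 65; 220 = 3·65 + 25; 65 = 2·25 + 15; 25 = 1·15 + 10; 15 = 1·10 + 5; 10 = 2·5 + 0 → gcd = 5; 125 = 5·25.
Back-substitution yields 788785·(1898) + 24565·(-60945) = 5, so one solution is s = 1898·25 = 47450, t = -60945·25 = -1523625.
Solutions in s differ by 24565/5 = 4913; the one in [0, 4913) is 47450 mod 4913 = 3233.

3233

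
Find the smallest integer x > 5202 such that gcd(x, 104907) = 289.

gcd(x, 104907) = 289 forces 289 | x; write x = 289s. Then gcd(289s, 289·363) = 289·gcd(s, 363), so need gcd(s, 363) = 1.
289s > 5202 gives s ≥ 19. The least s ≥ 19 coprime to 363 is 19, so x = 289·19 = 5491.

5491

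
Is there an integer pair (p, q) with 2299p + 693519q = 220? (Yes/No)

No

gcd(2299, 693519): 693519 = 301·2299 + 1520; 2299 = 1·1520 + 779; 1520 = 1·779 + 741; 779 = 1·741 + 38; 741 = 19·38 + 19; 38 = 2·19 + 0 → 19
19 does not divide 220, so a solution does not exist.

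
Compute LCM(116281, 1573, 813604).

10164354772

116281 = 11² · 31²; 1573 = 11² · 13; 813604 = 2² · 11² · 41²
lcm takes max exponent of each prime: 2² · 11² · 13 · 31² · 41² = 10164354772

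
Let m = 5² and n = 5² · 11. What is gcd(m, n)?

25

min exponent per shared prime: 5² = 25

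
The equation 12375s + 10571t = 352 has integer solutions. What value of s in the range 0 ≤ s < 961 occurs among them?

844

gcd(12375, 10571) = 11 (Euclid: 12375 = 1·10571 + 1804; 10571 = 5·1804 + 1551; 1804 = 1·1551 + 253; 1551 = 6·253 + 33; 253 = 7·33 + 22; 33 = 1·22 + 11; 22 = 2·11 + 0), and 11 | 352.
Extended Euclid: 12375·(-334) + 10571·(391) = 11. Scale by 32: s₀ = -10688.
General solution s = s₀ + 961k; reducing mod 961 gives s = 844 (and t = -988).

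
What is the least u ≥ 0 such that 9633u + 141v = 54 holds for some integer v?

Reduce mod 141: 9633u ≡ 54 (mod 141). With g = gcd(9633, 141) = 3 dividing 54, divide through: 3211u ≡ 18 (mod 47).
Since gcd(3211, 47) = 1, u ≡ 18·(3211)⁻¹ ≡ 20 (mod 47). Smallest non-negative: 20.

20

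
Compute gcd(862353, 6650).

19

862353 = 3³ · 19 · 41²
6650 = 2 · 5² · 7 · 19
Common: 19 = 19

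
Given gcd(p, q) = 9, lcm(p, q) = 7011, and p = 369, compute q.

171

p·q = gcd·lcm = 9·7011 = 63099, so q = 63099/369 = 171.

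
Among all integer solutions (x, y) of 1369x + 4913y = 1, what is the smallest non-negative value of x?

Euclid: 4913 = 3·1369 + 806; 1369 = 1·806 + 563; 806 = 1·563 + 243; 563 = 2·243 + 77; 243 = 3·77 + 12; 77 = 6·12 + 5; 12 = 2·5 + 2; 5 = 2·2 + 1; 2 = 2·1 + 0 → gcd = 1; 1 = 1·1.
Back-substitution yields 1369·(2042) + 4913·(-569) = 1, so one solution is x = 2042·1 = 2042, y = -569·1 = -569.
Solutions in x differ by 4913/1 = 4913; the one in [0, 4913) is 2042 mod 4913 = 2042.

2042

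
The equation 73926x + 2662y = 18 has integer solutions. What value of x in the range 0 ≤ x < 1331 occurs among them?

Euclid: 73926 = 27·2662 + 2052; 2662 = 1·2052 + 610; 2052 = 3·610 + 222; 610 = 2·222 + 166; 222 = 1·166 + 56; 166 = 2·56 + 54; 56 = 1·54 + 2; 54 = 27·2 + 0 → gcd = 2; 18 = 2·9.
Back-substitution yields 73926·(48) + 2662·(-1333) = 2, so one solution is x = 48·9 = 432, y = -1333·9 = -11997.
Solutions in x differ by 2662/2 = 1331; the one in [0, 1331) is 432 mod 1331 = 432.

432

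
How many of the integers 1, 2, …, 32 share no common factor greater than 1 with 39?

20

Prime factors of 39: 3, 13. Count integers ≤ 32 divisible by none of them.
By inclusion–exclusion: 32 − ⌊32/3⌋ − ⌊32/13⌋ + ⌊32/39⌋ = 20.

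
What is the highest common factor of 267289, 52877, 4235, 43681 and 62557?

gcd(267289, 52877): 267289 = 5·52877 + 2904; 52877 = 18·2904 + 605; 2904 = 4·605 + 484; 605 = 1·484 + 121; 484 = 4·121 + 0 → 121
gcd(121, 4235): 4235 = 35·121 + 0 → 121
gcd(121, 43681): 43681 = 361·121 + 0 → 121
gcd(121, 62557): 62557 = 517·121 + 0 → 121

121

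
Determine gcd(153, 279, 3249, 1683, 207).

9

gcd(153, 279): 279 = 1·153 + 126; 153 = 1·126 + 27; 126 = 4·27 + 18; 27 = 1·18 + 9; 18 = 2·9 + 0 → 9
gcd(9, 3249): 3249 = 361·9 + 0 → 9
gcd(9, 1683): 1683 = 187·9 + 0 → 9
gcd(9, 207): 207 = 23·9 + 0 → 9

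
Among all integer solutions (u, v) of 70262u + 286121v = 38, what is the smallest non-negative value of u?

gcd(70262, 286121) = 19 (Euclid: 286121 = 4·70262 + 5073; 70262 = 13·5073 + 4313; 5073 = 1·4313 + 760; 4313 = 5·760 + 513; 760 = 1·513 + 247; 513 = 2·247 + 19; 247 = 13·19 + 0), and 19 | 38.
Extended Euclid: 70262·(1128) + 286121·(-277) = 19. Scale by 2: u₀ = 2256.
General solution u = u₀ + 15059t; reducing mod 15059 gives u = 2256 (and v = -554).

2256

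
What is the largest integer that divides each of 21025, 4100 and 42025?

gcd(21025, 4100): 21025 = 5·4100 + 525; 4100 = 7·525 + 425; 525 = 1·425 + 100; 425 = 4·100 + 25; 100 = 4·25 + 0 → 25
gcd(25, 42025): 42025 = 1681·25 + 0 → 25

25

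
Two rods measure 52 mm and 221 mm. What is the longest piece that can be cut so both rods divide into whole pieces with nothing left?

13

52 = 2² · 13
221 = 13 · 17
Common: 13 = 13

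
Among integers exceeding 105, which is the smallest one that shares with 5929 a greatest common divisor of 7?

gcd(t, 5929) = 7 forces 7 | t; write t = 7s. Then gcd(7s, 7·847) = 7·gcd(s, 847), so need gcd(s, 847) = 1.
7s > 105 gives s ≥ 16. The least s ≥ 16 coprime to 847 is 16, so t = 7·16 = 112.

112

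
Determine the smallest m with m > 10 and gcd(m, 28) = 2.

Multiples of 2 above 10: 2·6, 2·7, … . Need the cofactor coprime to 28/2 = 14.
Checking s = 6, 7, … the first with gcd(s, 14) = 1 is s = 9, giving 18.

18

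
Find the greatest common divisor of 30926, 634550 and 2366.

30926 = 2 · 7 · 47²; 634550 = 2 · 5² · 7³ · 37; 2366 = 2 · 7 · 13²
gcd takes min exponent of each prime: 2 · 7 = 14

14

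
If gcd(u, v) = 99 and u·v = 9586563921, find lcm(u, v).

96833979

Since gcd(u,v)·lcm(u,v) = uv, lcm = 9586563921/99 = 96833979.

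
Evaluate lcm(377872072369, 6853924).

377872072369 = 11² · 29² · 41² · 47²; 6853924 = 2² · 7² · 11² · 17²
max exponents: 2² · 7² · 11² · 17² · 29² · 41² · 47² = 21404185667269636

21404185667269636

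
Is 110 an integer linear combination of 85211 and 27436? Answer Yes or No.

Yes

By Bézout, 85211x + 27436y = 110 has integer solutions iff gcd(85211, 27436) | 110.
Euclid: 85211 = 3·27436 + 2903; 27436 = 9·2903 + 1309; 2903 = 2·1309 + 285; 1309 = 4·285 + 169; 285 = 1·169 + 116; 169 = 1·116 + 53; 116 = 2·53 + 10; 53 = 5·10 + 3; 10 = 3·3 + 1; 3 = 3·1 + 0. gcd = 1; 110 mod 1 = 0. Yes.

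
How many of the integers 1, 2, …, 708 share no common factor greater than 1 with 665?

Prime factors of 665: 5, 7, 19. Count integers ≤ 708 divisible by none of them.
By inclusion–exclusion: 708 − ⌊708/5⌋ − ⌊708/7⌋ − ⌊708/19⌋ + ⌊708/35⌋ + ⌊708/95⌋ + ⌊708/133⌋ − ⌊708/665⌋ = 460.

460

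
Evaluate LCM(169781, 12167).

2065725427

169781 = 41² · 101; 12167 = 23³
max exponents: 23³ · 41² · 101 = 2065725427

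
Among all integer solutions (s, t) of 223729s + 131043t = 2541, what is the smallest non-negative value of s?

gcd(223729, 131043) = 121 (Euclid: 223729 = 1·131043 + 92686; 131043 = 1·92686 + 38357; 92686 = 2·38357 + 15972; 38357 = 2·15972 + 6413; 15972 = 2·6413 + 3146; 6413 = 2·3146 + 121; 3146 = 26·121 + 0), and 121 | 2541.
Extended Euclid: 223729·(-41) + 131043·(70) = 121. Scale by 21: s₀ = -861.
General solution s = s₀ + 1083k; reducing mod 1083 gives s = 222 (and t = -379).

222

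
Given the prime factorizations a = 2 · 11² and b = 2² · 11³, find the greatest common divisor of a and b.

min exponent per shared prime: 2 · 11² = 242

242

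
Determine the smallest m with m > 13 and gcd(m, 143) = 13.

26

143 = 13·11. Any m with gcd(m, 143) = 13 is a multiple of 13, say 13s, with s coprime to 11.
Need s > 13/13, so s ≥ 2. First s ≥ 2 with gcd(s, 11) = 1 is s = 2. Thus m = 13·2 = 26.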